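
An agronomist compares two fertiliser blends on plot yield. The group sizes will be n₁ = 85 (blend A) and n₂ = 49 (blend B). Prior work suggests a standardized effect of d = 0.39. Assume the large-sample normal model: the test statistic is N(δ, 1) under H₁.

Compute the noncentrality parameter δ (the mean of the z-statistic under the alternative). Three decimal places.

δ = d / √(1/n₁ + 1/n₂) = 0.39 / √(1/85 + 1/49) = 2.1743

δ ≈ 2.174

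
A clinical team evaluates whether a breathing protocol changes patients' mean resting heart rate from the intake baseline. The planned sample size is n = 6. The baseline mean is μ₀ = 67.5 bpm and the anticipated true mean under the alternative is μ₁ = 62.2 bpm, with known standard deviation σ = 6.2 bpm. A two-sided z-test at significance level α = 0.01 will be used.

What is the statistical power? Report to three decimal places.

Power ≈ 0.315

Standardized effect: d = |μ₁ − μ₀| / σ = |62.2 − 67.5| / 6.2 = 0.8548
Noncentrality parameter: δ = d·√n = 0.8548 × √6 = 2.0939
Two-sided α = 0.01 → critical value z_{0.005} = 2.576.
Power = Φ(δ − 2.576) + Φ(−δ − 2.576) = Φ(-0.482) + Φ(-4.670) = 0.3149 + 0.0000 = 0.3149.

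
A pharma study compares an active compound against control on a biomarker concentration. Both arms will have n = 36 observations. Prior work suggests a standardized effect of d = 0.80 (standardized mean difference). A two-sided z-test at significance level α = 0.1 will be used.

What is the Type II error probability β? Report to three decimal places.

β ≈ 0.040

Noncentrality parameter: λ = d·√(n/2) = 0.80 × √(36/2) = 3.3941
Two-sided α = 0.1 → critical value z_{0.05} = 1.645.
Power = Φ(λ − 1.645) + Φ(−λ − 1.645) = Φ(1.749) + Φ(-5.039) = 0.9599 + 0.0000 = 0.9599.
Type II error: β = 1 − power = 1 − 0.9599 = 0.0401.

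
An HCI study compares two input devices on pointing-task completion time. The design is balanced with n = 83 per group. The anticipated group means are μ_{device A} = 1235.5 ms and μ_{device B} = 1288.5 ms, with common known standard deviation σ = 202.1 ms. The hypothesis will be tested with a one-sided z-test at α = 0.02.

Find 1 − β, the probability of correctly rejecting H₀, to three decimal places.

Power ≈ 0.358

Standardized effect: d = |μ_{device A} − μ_{device B}| / σ = |1235.5 − 1288.5| / 202.1 = 0.2622
Noncentrality parameter: λ = d·√(n/2) = 0.2622 × √(83/2) = 1.6894
Critical value for a one-sided test at α = 0.02: z_α = 2.054.
Power = Φ(λ − 2.054) = Φ(-0.364) = 0.3578.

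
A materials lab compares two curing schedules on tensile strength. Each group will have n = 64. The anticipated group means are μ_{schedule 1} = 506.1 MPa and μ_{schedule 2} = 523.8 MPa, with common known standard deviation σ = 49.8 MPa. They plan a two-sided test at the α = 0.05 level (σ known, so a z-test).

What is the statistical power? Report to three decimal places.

Standardized effect: d = |μ_{schedule 1} − μ_{schedule 2}| / σ = |506.1 − 523.8| / 49.8 = 0.3554
Noncentrality parameter: δ = d·√(n/2) = 0.3554 × √(64/2) = 2.0106
Two-sided α = 0.05 → critical value z_{0.025} = 1.960.
Power = Φ(δ − 1.960) + Φ(−δ − 1.960) = Φ(0.051) + Φ(-3.971) = 0.5202 + 0.0000 = 0.5202.

Power ≈ 0.520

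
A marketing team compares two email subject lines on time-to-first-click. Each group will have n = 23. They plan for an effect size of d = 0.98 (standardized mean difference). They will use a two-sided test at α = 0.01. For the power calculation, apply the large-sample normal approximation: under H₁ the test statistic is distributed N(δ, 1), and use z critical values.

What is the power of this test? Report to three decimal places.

Noncentrality parameter: δ = d·√(n/2) = 0.98 × √(23/2) = 3.3233
Critical value for a two-sided test at α = 0.01: z_{α/2} = 2.576.
Power = Φ(δ − 2.576) + Φ(−δ − 2.576) = Φ(0.748) + Φ(-5.899) = 0.7726 + 0.0000 = 0.7726.

Power ≈ 0.773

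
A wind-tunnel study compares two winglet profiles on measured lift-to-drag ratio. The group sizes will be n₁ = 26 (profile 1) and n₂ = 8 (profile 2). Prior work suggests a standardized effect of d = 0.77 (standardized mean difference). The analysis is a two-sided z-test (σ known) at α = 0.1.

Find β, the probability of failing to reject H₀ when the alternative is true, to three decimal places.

Noncentrality parameter: δ = d / √(1/n₁ + 1/n₂) = 0.77 / √(1/26 + 1/8) = 1.9045
Two-sided α = 0.1 → critical value z_{0.05} = 1.645.
Power = Φ(δ − 1.645) + Φ(−δ − 1.645) = Φ(0.260) + Φ(-3.549) = 0.6024 + 0.0002 = 0.6026.
Type II error: β = 1 − power = 1 − 0.6026 = 0.3974.

β ≈ 0.397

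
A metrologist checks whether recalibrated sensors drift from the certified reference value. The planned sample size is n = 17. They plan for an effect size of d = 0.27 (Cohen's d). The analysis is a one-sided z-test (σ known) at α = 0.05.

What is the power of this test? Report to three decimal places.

Power ≈ 0.297

Noncentrality parameter: δ = d·√n = 0.27 × √17 = 1.1132
One-sided α = 0.05 → critical value z_{0.05} = 1.645.
Power = P(Z > 1.645 − δ) = Φ(-0.532) = 0.2975.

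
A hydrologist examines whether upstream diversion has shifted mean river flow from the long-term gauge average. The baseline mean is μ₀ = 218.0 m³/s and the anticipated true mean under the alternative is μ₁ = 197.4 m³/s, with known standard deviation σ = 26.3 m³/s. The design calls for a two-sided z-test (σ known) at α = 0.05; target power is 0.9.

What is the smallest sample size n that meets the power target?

Standardized effect: d = |μ₁ − μ₀| / σ = |197.4 − 218.0| / 26.3 = 0.7833
Set Φ(δ − 1.960) = 0.9; then δ − 1.960 = Φ⁻¹(0.9) = 1.282, giving δ = 3.242.
(The Φ(−δ − z_{α/2}) term is vanishingly small for δ > 0 and is dropped in the standard sample-size formula.)
δ = d·√n ⇒ n = (δ/d)² = (3.242 / 0.7833)² = 17.13.
Rounding up, n = 18.

n = 18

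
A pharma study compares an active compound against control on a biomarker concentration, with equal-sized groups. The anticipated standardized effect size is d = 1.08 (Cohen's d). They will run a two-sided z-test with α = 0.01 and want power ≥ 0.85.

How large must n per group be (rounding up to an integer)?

For power 0.85 need Φ(δ − z_{0.005}) = 0.85, so δ = z_{0.005} + z_{0.15} = 2.576 + 1.036 = 3.612.
(Ignoring the negligible lower-tail rejection probability gives the usual closed-form inversion.)
δ = d·√(n/2) ⇒ n = 2(δ/d)² = 2 × (3.612 / 1.08)² = 22.37.
Round up to the next whole unit.

n = 23 per group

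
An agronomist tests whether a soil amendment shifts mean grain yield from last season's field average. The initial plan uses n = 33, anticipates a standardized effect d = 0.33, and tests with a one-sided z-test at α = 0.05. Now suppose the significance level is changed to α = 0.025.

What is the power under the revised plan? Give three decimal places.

Power ≈ 0.474

δ = d·√n = 0.33 × √33 = 1.8957 (unchanged). New critical value: z_{0.025} = 1.960.
Revised power = Φ(δ − 1.960) = Φ(-0.064) = 0.4744.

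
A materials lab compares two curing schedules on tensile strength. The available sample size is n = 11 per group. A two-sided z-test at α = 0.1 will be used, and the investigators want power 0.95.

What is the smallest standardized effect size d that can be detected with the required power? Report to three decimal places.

Need Φ(δ − 1.645) = 0.95, so δ = 1.645 + 1.645 = 3.290.
(The second rejection-region term Φ(−δ − z_{α/2}) is negligible and dropped.)
δ = d·√(n/2) ⇒ d = δ/√(n/2) = 3.290/√(11/2) = 1.4027.

d ≈ 1.403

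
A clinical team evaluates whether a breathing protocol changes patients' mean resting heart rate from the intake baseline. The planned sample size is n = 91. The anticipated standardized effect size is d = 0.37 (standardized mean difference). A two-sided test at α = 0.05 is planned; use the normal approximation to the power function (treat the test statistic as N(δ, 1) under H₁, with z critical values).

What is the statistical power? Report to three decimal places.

Power ≈ 0.942

Noncentrality parameter: δ = d·√n = 0.37 × √91 = 3.5296
Critical value for a two-sided test at α = 0.05: z_{α/2} = 1.960.
Power = Φ(δ − 1.960) + Φ(−δ − 1.960) = Φ(1.570) + Φ(-5.490) = 0.9417 + 0.0000 = 0.9417.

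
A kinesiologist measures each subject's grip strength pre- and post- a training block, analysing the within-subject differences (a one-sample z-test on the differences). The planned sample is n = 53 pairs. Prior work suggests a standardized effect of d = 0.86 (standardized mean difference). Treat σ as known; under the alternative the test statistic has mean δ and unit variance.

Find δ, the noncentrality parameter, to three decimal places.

δ = d·√n = 0.86 × √53 = 6.2609

δ ≈ 6.261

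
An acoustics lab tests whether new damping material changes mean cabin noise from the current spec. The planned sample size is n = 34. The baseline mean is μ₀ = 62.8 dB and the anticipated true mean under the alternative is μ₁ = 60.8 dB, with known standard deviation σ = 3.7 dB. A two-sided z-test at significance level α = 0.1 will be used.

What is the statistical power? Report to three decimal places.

Power ≈ 0.934

Standardized effect: d = |μ₁ − μ₀| / σ = |60.8 − 62.8| / 3.7 = 0.5405
Noncentrality parameter: δ = d·√n = 0.5405 × √34 = 3.1519
Two-sided α = 0.1 → critical value z_{0.05} = 1.645.
Power = Φ(δ − 1.645) + Φ(−δ − 1.645) = Φ(1.507) + Φ(-4.797) = 0.9341 + 0.0000 = 0.9341.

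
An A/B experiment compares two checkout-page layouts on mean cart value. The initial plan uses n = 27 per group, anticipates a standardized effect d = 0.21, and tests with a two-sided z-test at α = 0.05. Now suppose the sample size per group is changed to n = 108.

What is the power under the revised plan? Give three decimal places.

With n = 108 per group: δ = d·√(n/2) = 0.21 × √(108/2) = 1.5432. Critical value z_{0.025} = 1.960.
Revised power = Φ(δ − 1.960) + Φ(−δ − 1.960) = Φ(-0.417) + Φ(-3.503) = 0.3384 + 0.0002 = 0.3386.

Power ≈ 0.339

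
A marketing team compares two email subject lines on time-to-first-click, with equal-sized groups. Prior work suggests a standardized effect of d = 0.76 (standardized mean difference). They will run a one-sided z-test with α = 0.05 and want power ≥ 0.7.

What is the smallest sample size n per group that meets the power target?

n = 17 per group

Set Φ(δ − 1.645) = 0.7; then δ − 1.645 = Φ⁻¹(0.7) = 0.524, giving δ = 2.169.
δ = d·√(n/2) ⇒ n = 2(δ/d)² = 2 × (2.169 / 0.76)² = 16.29.
Rounding up, n = 17 per group.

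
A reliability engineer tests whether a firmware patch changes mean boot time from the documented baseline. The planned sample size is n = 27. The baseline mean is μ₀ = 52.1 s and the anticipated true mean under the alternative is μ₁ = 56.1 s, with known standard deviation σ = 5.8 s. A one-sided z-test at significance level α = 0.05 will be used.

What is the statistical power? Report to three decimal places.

Standardized effect: d = |μ₁ − μ₀| / σ = |56.1 − 52.1| / 5.8 = 0.6897
Noncentrality parameter: δ = d·√n = 0.6897 × √27 = 3.5836
Critical value for a one-sided test at α = 0.05: z_α = 1.645.
Power = Φ(δ − 1.645) = Φ(1.939) = 0.9737.

Power ≈ 0.974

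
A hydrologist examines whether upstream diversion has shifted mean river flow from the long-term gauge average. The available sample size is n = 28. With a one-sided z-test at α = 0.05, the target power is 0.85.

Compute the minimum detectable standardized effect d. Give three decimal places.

d ≈ 0.507

Required noncentrality: δ = z_{0.05} + z_{0.15} = 1.645 + 1.036 = 2.681.
δ = d·√n ⇒ d = δ/√n = 2.681/√28 = 0.5067.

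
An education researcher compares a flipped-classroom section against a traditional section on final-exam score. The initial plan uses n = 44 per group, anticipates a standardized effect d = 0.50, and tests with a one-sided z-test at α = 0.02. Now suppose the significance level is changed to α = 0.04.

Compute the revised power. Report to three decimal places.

δ = d·√(n/2) = 0.50 × √(44/2) = 2.3452 (unchanged). New critical value: z_{0.04} = 1.751.
Revised power = Φ(δ − 1.751) = Φ(0.595) = 0.7239.

Power ≈ 0.724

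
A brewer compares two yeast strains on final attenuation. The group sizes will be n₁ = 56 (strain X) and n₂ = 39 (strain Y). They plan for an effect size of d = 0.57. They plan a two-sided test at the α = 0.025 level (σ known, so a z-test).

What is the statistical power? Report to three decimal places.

Noncentrality parameter: δ = d / √(1/n₁ + 1/n₂) = 0.57 / √(1/56 + 1/39) = 2.7330
Two-sided α = 0.025 → critical value z_{0.0125} = 2.241.
Power = Φ(δ − 2.241) + Φ(−δ − 2.241) = Φ(0.492) + Φ(-4.974) = 0.6885 + 0.0000 = 0.6885.

Power ≈ 0.688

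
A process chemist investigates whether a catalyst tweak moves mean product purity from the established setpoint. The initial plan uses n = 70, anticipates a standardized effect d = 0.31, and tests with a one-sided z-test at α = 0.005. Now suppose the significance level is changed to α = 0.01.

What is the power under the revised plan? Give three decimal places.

δ = d·√n = 0.31 × √70 = 2.5936 (unchanged). New critical value: z_{0.01} = 2.326.
Revised power = Φ(δ − 2.326) = Φ(0.267) = 0.6054.

Power ≈ 0.605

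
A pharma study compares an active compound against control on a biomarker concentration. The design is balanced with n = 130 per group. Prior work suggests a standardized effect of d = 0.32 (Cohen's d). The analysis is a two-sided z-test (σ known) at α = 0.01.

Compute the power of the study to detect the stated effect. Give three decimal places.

Power ≈ 0.502

Noncentrality parameter: δ = d·√(n/2) = 0.32 × √(130/2) = 2.5799
Two-sided α = 0.01 → critical value z_{0.005} = 2.576.
Power = Φ(δ − 2.576) + Φ(−δ − 2.576) = Φ(0.004) + Φ(-5.156) = 0.5016 + 0.0000 = 0.5016.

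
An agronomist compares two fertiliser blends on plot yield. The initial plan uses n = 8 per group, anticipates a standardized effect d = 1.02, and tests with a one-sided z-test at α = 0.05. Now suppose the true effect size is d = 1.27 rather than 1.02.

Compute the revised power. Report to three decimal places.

Power ≈ 0.815

With d = 1.27: δ = d·√(n/2) = 1.27 × √(8/2) = 2.5400. Critical value z_{0.05} = 1.645.
Revised power = P(Z > 1.645 − δ) = Φ(0.895) = 0.8146.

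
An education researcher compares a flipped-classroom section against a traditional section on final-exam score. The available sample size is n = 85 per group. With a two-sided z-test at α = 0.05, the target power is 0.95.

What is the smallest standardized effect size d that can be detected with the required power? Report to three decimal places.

d ≈ 0.553

Need Φ(δ − 1.960) = 0.95, so δ = 1.960 + 1.645 = 3.605.
(The second rejection-region term Φ(−δ − z_{α/2}) is negligible and dropped.)
δ = d·√(n/2) ⇒ d = δ/√(n/2) = 3.605/√(85/2) = 0.5530.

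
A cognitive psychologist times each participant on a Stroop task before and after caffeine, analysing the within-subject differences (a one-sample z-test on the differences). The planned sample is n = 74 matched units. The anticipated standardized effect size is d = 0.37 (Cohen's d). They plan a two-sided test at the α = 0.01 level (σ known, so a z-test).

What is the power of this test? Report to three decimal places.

Noncentrality parameter: δ = d·√n = 0.37 × √74 = 3.1829
Two-sided α = 0.01 → critical value z_{0.005} = 2.576.
Power = Φ(δ − 2.576) + Φ(−δ − 2.576) = Φ(0.607) + Φ(-5.759) = 0.7281 + 0.0000 = 0.7281.

Power ≈ 0.728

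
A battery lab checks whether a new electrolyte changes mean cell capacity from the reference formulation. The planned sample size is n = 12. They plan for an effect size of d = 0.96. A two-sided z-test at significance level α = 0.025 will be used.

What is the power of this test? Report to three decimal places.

Noncentrality parameter: δ = d·√n = 0.96 × √12 = 3.3255
Critical value for a two-sided test at α = 0.025: z_{α/2} = 2.241.
Power = Φ(δ − 2.241) + Φ(−δ − 2.241) = Φ(1.084) + Φ(-5.567) = 0.8608 + 0.0000 = 0.8608.

Power ≈ 0.861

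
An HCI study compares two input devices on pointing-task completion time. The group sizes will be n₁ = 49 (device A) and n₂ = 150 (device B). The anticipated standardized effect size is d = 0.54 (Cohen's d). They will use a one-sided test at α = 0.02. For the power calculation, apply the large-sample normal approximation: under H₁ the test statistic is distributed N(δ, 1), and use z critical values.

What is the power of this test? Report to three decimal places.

Noncentrality parameter: δ = d / √(1/n₁ + 1/n₂) = 0.54 / √(1/49 + 1/150) = 3.2818
One-sided α = 0.02 → critical value z_{0.02} = 2.054.
Power = P(Z > 2.054 − δ) = Φ(1.228) = 0.8903.

Power ≈ 0.890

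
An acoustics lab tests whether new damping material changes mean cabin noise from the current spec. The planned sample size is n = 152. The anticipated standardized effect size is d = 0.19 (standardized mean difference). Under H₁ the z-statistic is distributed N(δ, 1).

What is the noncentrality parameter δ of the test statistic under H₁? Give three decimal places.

δ ≈ 2.342

The noncentrality parameter scales effect size by the design's sample-size factor: δ = d·√n = 0.19 × √152 = 2.3425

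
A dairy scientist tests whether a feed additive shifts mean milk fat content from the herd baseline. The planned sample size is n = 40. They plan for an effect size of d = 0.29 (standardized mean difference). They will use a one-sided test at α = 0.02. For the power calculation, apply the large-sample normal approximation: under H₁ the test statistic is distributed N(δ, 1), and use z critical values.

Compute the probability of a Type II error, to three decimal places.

Noncentrality parameter: δ = d·√n = 0.29 × √40 = 1.8341
One-sided α = 0.02 → critical value z_{0.02} = 2.054.
Power = Φ(δ − 2.054) = Φ(-0.220) = 0.4131.
Type II error: β = 1 − power = 1 − 0.4131 = 0.5869.

β ≈ 0.587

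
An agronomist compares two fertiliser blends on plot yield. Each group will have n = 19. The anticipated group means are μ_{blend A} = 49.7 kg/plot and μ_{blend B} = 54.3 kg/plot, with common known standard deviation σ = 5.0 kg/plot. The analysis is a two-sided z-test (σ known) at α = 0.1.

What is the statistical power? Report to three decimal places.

Power ≈ 0.883

Standardized effect: d = |μ_{blend A} − μ_{blend B}| / σ = |49.7 − 54.3| / 5.0 = 0.9200
Noncentrality parameter: δ = d·√(n/2) = 0.9200 × √(19/2) = 2.8356
Two-sided α = 0.1 → critical value z_{0.05} = 1.645.
Power = Φ(δ − 1.645) + Φ(−δ − 1.645) = Φ(1.191) + Φ(-4.480) = 0.8831 + 0.0000 = 0.8831.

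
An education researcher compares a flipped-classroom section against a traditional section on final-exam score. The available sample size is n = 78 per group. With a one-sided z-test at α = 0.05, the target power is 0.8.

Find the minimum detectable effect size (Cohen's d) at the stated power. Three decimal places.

Need Φ(δ − 1.645) = 0.8, so δ = 1.645 + 0.842 = 2.486.
δ = d·√(n/2) ⇒ d = δ/√(n/2) = 2.486/√(78/2) = 0.3982.

d ≈ 0.398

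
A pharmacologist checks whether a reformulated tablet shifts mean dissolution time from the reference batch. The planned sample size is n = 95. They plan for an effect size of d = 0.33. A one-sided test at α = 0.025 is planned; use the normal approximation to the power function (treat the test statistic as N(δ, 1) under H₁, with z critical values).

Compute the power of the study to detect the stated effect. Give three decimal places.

Noncentrality parameter: δ = d·√n = 0.33 × √95 = 3.2164
One-sided α = 0.025 → critical value z_{0.025} = 1.960.
Power = Φ(δ − 1.960) = Φ(1.256) = 0.8955.

Power ≈ 0.896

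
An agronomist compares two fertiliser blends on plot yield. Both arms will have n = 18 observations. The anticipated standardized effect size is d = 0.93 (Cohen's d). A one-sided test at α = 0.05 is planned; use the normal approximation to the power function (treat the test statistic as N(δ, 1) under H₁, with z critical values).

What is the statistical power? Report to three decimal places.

Noncentrality parameter: δ = d·√(n/2) = 0.93 × √(18/2) = 2.7900
One-sided α = 0.05 → critical value z_{0.05} = 1.645.
Power = P(Z > 1.645 − δ) = Φ(1.145) = 0.8739.

Power ≈ 0.874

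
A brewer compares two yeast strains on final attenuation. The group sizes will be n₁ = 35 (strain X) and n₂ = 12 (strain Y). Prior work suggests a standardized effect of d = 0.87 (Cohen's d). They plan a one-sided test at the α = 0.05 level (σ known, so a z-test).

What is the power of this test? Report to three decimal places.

Noncentrality parameter: δ = d / √(1/n₁ + 1/n₂) = 0.87 / √(1/35 + 1/12) = 2.6007
Critical value for a one-sided test at α = 0.05: z_α = 1.645.
Power = P(Z > 1.645 − δ) = Φ(0.956) = 0.8304.

Power ≈ 0.830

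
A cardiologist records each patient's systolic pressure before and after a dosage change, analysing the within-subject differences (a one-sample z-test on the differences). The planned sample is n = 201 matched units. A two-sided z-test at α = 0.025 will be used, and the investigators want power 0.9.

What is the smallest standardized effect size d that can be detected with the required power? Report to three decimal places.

Required noncentrality: δ = z_{0.0125} + z_{0.10} = 2.241 + 1.282 = 3.523.
(Lower-tail contribution to power is negligible for δ > 0.)
δ = d·√n ⇒ d = δ/√n = 3.523/√201 = 0.2485.

d ≈ 0.248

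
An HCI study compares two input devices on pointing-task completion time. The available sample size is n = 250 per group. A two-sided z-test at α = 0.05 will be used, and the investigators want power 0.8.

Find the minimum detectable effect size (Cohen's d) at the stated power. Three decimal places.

d ≈ 0.251

Need Φ(δ − 1.960) = 0.8, so δ = 1.960 + 0.842 = 2.802.
(The second rejection-region term Φ(−δ − z_{α/2}) is negligible and dropped.)
δ = d·√(n/2) ⇒ d = δ/√(n/2) = 2.802/√(250/2) = 0.2506.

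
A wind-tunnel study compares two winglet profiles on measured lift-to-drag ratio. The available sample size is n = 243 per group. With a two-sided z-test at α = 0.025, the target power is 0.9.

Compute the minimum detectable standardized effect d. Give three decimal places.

Required noncentrality: δ = z_{0.0125} + z_{0.10} = 2.241 + 1.282 = 3.523.
(Lower-tail contribution to power is negligible for δ > 0.)
δ = d·√(n/2) ⇒ d = δ/√(n/2) = 3.523/√(243/2) = 0.3196.

d ≈ 0.320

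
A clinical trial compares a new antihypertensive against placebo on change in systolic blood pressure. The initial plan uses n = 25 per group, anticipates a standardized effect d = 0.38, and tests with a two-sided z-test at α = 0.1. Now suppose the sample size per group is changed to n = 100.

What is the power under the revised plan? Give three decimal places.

With n = 100 per group: δ = d·√(n/2) = 0.38 × √(100/2) = 2.6870. Critical value z_{0.05} = 1.645.
Revised power = Φ(δ − 1.645) + Φ(−δ − 1.645) = Φ(1.042) + Φ(-4.332) = 0.8513 + 0.0000 = 0.8513.

Power ≈ 0.851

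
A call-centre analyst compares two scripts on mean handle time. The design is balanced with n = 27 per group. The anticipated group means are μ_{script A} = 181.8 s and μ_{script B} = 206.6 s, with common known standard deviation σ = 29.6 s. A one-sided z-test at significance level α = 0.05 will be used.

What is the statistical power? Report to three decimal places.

Standardized effect: d = |μ_{script A} − μ_{script B}| / σ = |181.8 − 206.6| / 29.6 = 0.8378
Noncentrality parameter: δ = d·√(n/2) = 0.8378 × √(27/2) = 3.0784
One-sided α = 0.05 → critical value z_{0.05} = 1.645.
Power = P(Z > 1.645 − δ) = Φ(1.434) = 0.9242.

Power ≈ 0.924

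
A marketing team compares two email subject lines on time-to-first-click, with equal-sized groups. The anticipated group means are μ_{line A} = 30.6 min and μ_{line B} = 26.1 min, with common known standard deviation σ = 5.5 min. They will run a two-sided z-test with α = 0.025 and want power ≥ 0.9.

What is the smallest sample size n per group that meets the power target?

n = 38 per group

Standardized effect: d = |μ_{line A} − μ_{line B}| / σ = |30.6 − 26.1| / 5.5 = 0.8182
For power 0.9 need Φ(δ − z_{0.0125}) = 0.9, so δ = z_{0.0125} + z_{0.10} = 2.241 + 1.282 = 3.523.
(For δ > 0 the lower-tail rejection region contributes negligibly to power, so the one-term inversion is standard.)
δ = d·√(n/2) ⇒ n = 2(δ/d)² = 2 × (3.523 / 0.8182)² = 37.08.
Rounding up, n = 38 per group.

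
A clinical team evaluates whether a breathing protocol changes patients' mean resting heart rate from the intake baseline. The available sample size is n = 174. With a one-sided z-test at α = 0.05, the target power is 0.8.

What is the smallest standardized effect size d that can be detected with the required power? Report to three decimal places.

Required noncentrality: δ = z_{0.05} + z_{0.20} = 1.645 + 0.842 = 2.486.
δ = d·√n ⇒ d = δ/√n = 2.486/√174 = 0.1885.

d ≈ 0.188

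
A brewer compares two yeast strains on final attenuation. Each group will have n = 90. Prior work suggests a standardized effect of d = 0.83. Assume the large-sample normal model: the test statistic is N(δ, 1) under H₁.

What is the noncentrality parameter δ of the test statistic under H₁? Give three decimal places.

δ = d·√(n/2) = 0.83 × √(90/2) = 5.5678

δ ≈ 5.568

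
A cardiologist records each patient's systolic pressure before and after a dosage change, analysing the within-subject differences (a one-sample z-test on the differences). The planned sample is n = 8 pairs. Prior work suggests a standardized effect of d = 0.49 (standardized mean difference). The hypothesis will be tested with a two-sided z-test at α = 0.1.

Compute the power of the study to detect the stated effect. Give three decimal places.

Power ≈ 0.399

Noncentrality parameter: δ = d·√n = 0.49 × √8 = 1.3859
Critical value for a two-sided test at α = 0.1: z_{α/2} = 1.645.
Power = Φ(δ − 1.645) + Φ(−δ − 1.645) = Φ(-0.259) + Φ(-3.031) = 0.3978 + 0.0012 = 0.3991.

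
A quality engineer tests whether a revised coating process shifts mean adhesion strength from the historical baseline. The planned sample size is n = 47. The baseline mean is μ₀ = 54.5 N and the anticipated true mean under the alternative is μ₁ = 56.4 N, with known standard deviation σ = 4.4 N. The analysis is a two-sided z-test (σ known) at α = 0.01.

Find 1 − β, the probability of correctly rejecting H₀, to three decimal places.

Power ≈ 0.650

Standardized effect: d = |μ₁ − μ₀| / σ = |56.4 − 54.5| / 4.4 = 0.4318
Noncentrality parameter: λ = d·√n = 0.4318 × √47 = 2.9604
Two-sided α = 0.01 → critical value z_{0.005} = 2.576.
Power = Φ(λ − 2.576) + Φ(−λ − 2.576) = Φ(0.385) + Φ(-5.536) = 0.6497 + 0.0000 = 0.6497.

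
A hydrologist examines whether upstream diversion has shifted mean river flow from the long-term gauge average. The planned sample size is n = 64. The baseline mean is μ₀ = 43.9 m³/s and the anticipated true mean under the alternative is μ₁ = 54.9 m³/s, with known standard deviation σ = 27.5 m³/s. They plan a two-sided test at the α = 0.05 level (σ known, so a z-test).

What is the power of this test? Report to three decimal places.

Standardized effect: d = |μ₁ − μ₀| / σ = |54.9 − 43.9| / 27.5 = 0.4000
Noncentrality parameter: λ = d·√n = 0.4000 × √64 = 3.2000
Two-sided α = 0.05 → critical value z_{0.025} = 1.960.
Power = Φ(λ − 1.960) + Φ(−λ − 1.960) = Φ(1.240) + Φ(-5.160) = 0.8925 + 0.0000 = 0.8925.

Power ≈ 0.893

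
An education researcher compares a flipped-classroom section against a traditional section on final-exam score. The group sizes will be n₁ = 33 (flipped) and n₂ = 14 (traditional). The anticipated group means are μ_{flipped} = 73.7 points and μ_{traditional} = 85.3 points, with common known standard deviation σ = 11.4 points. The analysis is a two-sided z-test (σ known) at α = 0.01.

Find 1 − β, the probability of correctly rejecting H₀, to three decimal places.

Power ≈ 0.731

Standardized effect: d = |μ_{flipped} − μ_{traditional}| / σ = |73.7 − 85.3| / 11.4 = 1.0175
Noncentrality parameter: δ = d / √(1/n₁ + 1/n₂) = 1.0175 / √(1/33 + 1/14) = 3.1903
Two-sided α = 0.01 → critical value z_{0.005} = 2.576.
Power = Φ(δ − 2.576) + Φ(−δ − 2.576) = Φ(0.614) + Φ(-5.766) = 0.7305 + 0.0000 = 0.7305.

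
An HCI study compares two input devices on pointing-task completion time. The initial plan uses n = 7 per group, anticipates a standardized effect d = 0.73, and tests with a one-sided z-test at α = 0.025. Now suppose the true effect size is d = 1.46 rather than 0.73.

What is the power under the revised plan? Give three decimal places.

With d = 1.46: δ = d·√(n/2) = 1.46 × √(7/2) = 2.7314. Critical value z_{0.025} = 1.960.
Revised power = Φ(δ − 1.960) = Φ(0.771) = 0.7798.

Power ≈ 0.780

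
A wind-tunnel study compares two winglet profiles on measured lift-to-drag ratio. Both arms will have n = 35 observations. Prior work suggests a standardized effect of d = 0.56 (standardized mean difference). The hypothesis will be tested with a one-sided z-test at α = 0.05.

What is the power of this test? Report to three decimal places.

Power ≈ 0.757

Noncentrality parameter: δ = d·√(n/2) = 0.56 × √(35/2) = 2.3426
One-sided α = 0.05 → critical value z_{0.05} = 1.645.
Power = P(Z > 1.645 − δ) = Φ(0.698) = 0.7573.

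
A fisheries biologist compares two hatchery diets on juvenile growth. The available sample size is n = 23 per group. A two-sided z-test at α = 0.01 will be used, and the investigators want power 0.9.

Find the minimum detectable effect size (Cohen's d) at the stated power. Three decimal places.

d ≈ 1.137

Need Φ(δ − 2.576) = 0.9, so δ = 2.576 + 1.282 = 3.857.
(The second rejection-region term Φ(−δ − z_{α/2}) is negligible and dropped.)
δ = d·√(n/2) ⇒ d = δ/√(n/2) = 3.857/√(23/2) = 1.1375.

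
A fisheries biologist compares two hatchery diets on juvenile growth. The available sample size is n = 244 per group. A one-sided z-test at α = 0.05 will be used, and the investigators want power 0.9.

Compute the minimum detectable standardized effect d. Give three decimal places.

d ≈ 0.265

Required noncentrality: δ = z_{0.05} + z_{0.10} = 1.645 + 1.282 = 2.926.
δ = d·√(n/2) ⇒ d = δ/√(n/2) = 2.926/√(244/2) = 0.2649.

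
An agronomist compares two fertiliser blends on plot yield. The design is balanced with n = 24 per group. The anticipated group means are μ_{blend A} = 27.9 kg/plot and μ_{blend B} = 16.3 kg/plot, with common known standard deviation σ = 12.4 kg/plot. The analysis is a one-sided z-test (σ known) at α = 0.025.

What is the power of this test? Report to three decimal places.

Standardized effect: d = |μ_{blend A} − μ_{blend B}| / σ = |27.9 − 16.3| / 12.4 = 0.9355
Noncentrality parameter: δ = d·√(n/2) = 0.9355 × √(24/2) = 3.2406
Critical value for a one-sided test at α = 0.025: z_α = 1.960.
Power = Φ(δ − 1.960) = Φ(1.281) = 0.8998.

Power ≈ 0.900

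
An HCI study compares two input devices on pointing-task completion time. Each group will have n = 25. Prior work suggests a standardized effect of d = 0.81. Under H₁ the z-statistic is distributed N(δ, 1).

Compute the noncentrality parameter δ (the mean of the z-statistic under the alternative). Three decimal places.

δ = d·√(n/2) = 0.81 × √(25/2) = 2.8638

δ ≈ 2.864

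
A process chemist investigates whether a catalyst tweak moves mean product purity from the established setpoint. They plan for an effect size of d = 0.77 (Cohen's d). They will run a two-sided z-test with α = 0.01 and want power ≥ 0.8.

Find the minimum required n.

For power 0.8 need Φ(δ − z_{0.005}) = 0.8, so δ = z_{0.005} + z_{0.20} = 2.576 + 0.842 = 3.417.
(Ignoring the negligible lower-tail rejection probability gives the usual closed-form inversion.)
δ = d·√n ⇒ n = (δ/d)² = (3.417 / 0.77)² = 19.70.
Rounding up, n = 20.

n = 20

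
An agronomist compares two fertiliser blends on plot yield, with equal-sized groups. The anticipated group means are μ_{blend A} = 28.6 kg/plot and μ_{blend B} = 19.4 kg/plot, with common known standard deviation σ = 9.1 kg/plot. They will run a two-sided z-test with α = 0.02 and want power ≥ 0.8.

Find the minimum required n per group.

Standardized effect: d = |μ_{blend A} − μ_{blend B}| / σ = |28.6 − 19.4| / 9.1 = 1.0110
Set Φ(δ − 2.326) = 0.8; then δ − 2.326 = Φ⁻¹(0.8) = 0.842, giving δ = 3.168.
(The Φ(−δ − z_{α/2}) term is vanishingly small for δ > 0 and is dropped in the standard sample-size formula.)
δ = d·√(n/2) ⇒ n = 2(δ/d)² = 2 × (3.168 / 1.0110)² = 19.64.
Rounding up, n = 20 per group.

n = 20 per group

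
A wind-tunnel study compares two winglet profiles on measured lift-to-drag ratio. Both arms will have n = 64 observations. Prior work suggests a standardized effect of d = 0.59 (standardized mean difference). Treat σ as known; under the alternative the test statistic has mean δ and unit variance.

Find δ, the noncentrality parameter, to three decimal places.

The noncentrality parameter scales effect size by the design's sample-size factor: δ = d·√(n/2) = 0.59 × √(64/2) = 3.3375

δ ≈ 3.338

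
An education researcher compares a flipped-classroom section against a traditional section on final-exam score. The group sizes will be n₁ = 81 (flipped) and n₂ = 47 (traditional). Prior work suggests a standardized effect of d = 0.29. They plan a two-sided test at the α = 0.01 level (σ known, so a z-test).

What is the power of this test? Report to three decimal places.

Power ≈ 0.160

Noncentrality parameter: δ = d / √(1/n₁ + 1/n₂) = 0.29 / √(1/81 + 1/47) = 1.5816
Critical value for a two-sided test at α = 0.01: z_{α/2} = 2.576.
Power = Φ(δ − 2.576) + Φ(−δ − 2.576) = Φ(-0.994) + Φ(-4.157) = 0.1600 + 0.0000 = 0.1601.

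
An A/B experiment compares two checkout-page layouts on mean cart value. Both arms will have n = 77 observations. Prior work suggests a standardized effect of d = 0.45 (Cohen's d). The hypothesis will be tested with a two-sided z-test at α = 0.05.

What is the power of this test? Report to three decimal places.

Power ≈ 0.797

Noncentrality parameter: δ = d·√(n/2) = 0.45 × √(77/2) = 2.7922
Two-sided α = 0.05 → critical value z_{0.025} = 1.960.
Power = Φ(δ − 1.960) + Φ(−δ − 1.960) = Φ(0.832) + Φ(-4.752) = 0.7974 + 0.0000 = 0.7974.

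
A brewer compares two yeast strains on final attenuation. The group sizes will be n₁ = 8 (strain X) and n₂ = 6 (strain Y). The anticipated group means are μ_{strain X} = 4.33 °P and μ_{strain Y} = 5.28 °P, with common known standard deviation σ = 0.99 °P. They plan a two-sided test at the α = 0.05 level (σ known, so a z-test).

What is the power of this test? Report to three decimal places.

Standardized effect: d = |μ_{strain X} − μ_{strain Y}| / σ = |4.33 − 5.28| / 0.99 = 0.9596
Noncentrality parameter: δ = d / √(1/n₁ + 1/n₂) = 0.9596 / √(1/8 + 1/6) = 1.7768
Two-sided α = 0.05 → critical value z_{0.025} = 1.960.
Power = Φ(δ − 1.960) + Φ(−δ − 1.960) = Φ(-0.183) + Φ(-3.737) = 0.4273 + 0.0001 = 0.4274.

Power ≈ 0.427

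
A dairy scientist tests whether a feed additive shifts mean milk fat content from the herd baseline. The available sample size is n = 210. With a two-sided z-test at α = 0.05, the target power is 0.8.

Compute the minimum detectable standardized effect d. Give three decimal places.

d ≈ 0.193

Required noncentrality: δ = z_{0.025} + z_{0.20} = 1.960 + 0.842 = 2.802.
(The second rejection-region term Φ(−δ − z_{α/2}) is negligible and dropped.)
δ = d·√n ⇒ d = δ/√n = 2.802/√210 = 0.1933.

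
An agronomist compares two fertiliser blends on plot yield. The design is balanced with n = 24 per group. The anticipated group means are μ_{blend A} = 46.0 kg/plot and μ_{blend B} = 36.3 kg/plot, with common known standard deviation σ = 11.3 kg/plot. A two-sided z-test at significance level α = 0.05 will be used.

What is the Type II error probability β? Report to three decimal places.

β ≈ 0.155

Standardized effect: d = |μ_{blend A} − μ_{blend B}| / σ = |46.0 − 36.3| / 11.3 = 0.8584
Noncentrality parameter: δ = d·√(n/2) = 0.8584 × √(24/2) = 2.9736
Two-sided α = 0.05 → critical value z_{0.025} = 1.960.
Power = Φ(δ − 1.960) + Φ(−δ − 1.960) = Φ(1.014) + Φ(-4.934) = 0.8446 + 0.0000 = 0.8446.
Type II error: β = 1 − power = 1 − 0.8446 = 0.1554.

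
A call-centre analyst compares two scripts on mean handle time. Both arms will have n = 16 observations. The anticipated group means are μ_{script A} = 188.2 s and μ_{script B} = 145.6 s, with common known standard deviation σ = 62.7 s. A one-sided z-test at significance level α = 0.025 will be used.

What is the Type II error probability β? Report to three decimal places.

Standardized effect: d = |μ_{script A} − μ_{script B}| / σ = |188.2 − 145.6| / 62.7 = 0.6794
Noncentrality parameter: δ = d·√(n/2) = 0.6794 × √(16/2) = 1.9217
One-sided α = 0.025 → critical value z_{0.025} = 1.960.
Power = P(Z > 1.960 − δ) = Φ(-0.038) = 0.4847.
Type II error: β = 1 − power = 1 − 0.4847 = 0.5153.

β ≈ 0.515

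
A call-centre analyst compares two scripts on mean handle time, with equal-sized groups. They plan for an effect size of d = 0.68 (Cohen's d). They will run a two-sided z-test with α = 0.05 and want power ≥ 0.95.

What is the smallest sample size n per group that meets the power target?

n = 57 per group

For power 0.95 need Φ(δ − z_{0.025}) = 0.95, so δ = z_{0.025} + z_{0.05} = 1.960 + 1.645 = 3.605.
(The Φ(−δ − z_{α/2}) term is vanishingly small for δ > 0 and is dropped in the standard sample-size formula.)
δ = d·√(n/2) ⇒ n = 2(δ/d)² = 2 × (3.605 / 0.68)² = 56.21.
Rounding up, n = 57 per group.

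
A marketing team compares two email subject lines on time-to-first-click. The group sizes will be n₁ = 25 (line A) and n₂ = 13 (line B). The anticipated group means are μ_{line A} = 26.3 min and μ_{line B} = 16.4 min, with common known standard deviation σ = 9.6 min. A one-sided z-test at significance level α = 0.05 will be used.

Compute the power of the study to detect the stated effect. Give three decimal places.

Power ≈ 0.915

Standardized effect: d = |μ_{line A} − μ_{line B}| / σ = |26.3 − 16.4| / 9.6 = 1.0312
Noncentrality parameter: δ = d / √(1/n₁ + 1/n₂) = 1.0312 / √(1/25 + 1/13) = 3.0159
One-sided α = 0.05 → critical value z_{0.05} = 1.645.
Power = Φ(δ − 1.645) = Φ(1.371) = 0.9148.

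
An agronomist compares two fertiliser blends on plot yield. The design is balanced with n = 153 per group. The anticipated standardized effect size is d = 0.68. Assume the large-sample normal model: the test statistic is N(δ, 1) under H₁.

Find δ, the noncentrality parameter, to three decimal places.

δ ≈ 5.948

The noncentrality parameter scales effect size by the design's sample-size factor: δ = d·√(n/2) = 0.68 × √(153/2) = 5.9476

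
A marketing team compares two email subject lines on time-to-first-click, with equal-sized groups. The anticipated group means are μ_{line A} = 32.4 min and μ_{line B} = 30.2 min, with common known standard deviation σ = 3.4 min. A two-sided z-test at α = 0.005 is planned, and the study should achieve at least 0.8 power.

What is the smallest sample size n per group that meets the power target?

Standardized effect: d = |μ_{line A} − μ_{line B}| / σ = |32.4 − 30.2| / 3.4 = 0.6471
For power 0.8 need Φ(δ − z_{0.0025}) = 0.8, so δ = z_{0.0025} + z_{0.20} = 2.807 + 0.842 = 3.649.
(The Φ(−δ − z_{α/2}) term is vanishingly small for δ > 0 and is dropped in the standard sample-size formula.)
δ = d·√(n/2) ⇒ n = 2(δ/d)² = 2 × (3.649 / 0.6471)² = 63.59.
Rounding up, n = 64 per group.

n = 64 per group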